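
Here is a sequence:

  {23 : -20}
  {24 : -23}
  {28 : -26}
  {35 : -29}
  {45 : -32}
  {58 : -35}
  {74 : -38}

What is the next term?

First component goes 23, 24, 28, 35, 45, 58, 74 → 93 (differences are 1, 4, 7, … (increasing by 3 each time)).
Second component: −3 each step, so -20, -23, -26, -29, -32, -35, -38 → -41.
So the next term is {93 : -41}.

{93 : -41}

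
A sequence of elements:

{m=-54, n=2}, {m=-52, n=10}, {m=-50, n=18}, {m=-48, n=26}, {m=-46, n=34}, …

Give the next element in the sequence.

{m=-44, n=42}

For the m, +2 each step: -54, -52, -50, -48, -46 → -44.
N: +8 each step; 2, 10, 18, 26, 34 → 42.
So the next element is {m=-44, n=42}.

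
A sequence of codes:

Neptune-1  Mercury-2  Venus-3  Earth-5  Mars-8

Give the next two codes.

Planet goes Neptune, Mercury, Venus, Earth, Mars → Jupiter → Saturn (runs through the planets Mercury→Neptune).
Second component goes 1, 2, 3, 5, 8 → 13 → 21 (each term is the sum of the two before it).
Putting the parts together: Jupiter-13 and then Saturn-21.

Jupiter-13, Saturn-21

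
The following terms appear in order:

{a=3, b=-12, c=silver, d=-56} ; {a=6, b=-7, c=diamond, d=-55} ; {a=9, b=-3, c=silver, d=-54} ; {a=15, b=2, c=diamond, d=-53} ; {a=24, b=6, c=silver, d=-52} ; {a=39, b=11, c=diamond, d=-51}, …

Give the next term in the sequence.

{a=63, b=15, c=silver, d=-50}

A: 3, 6, 9, 15, 24, 39 → 63 (each term is the sum of the two before it).
For the b, alternating steps +5, +4, +5, +4, …: -12, -7, -3, 2, 6, 11 → 15.
C — alternates silver ↔ diamond: silver, diamond, silver, diamond, silver, diamond → silver.
D goes -56, -55, -54, -53, -52, -51 → -50 (+1 each step).
Putting it together: {a=63, b=15, c=silver, d=-50}.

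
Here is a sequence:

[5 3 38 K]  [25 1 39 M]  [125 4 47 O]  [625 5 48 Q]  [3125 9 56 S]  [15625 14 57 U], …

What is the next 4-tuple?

First entry: ×5 each step, so 5, 25, 125, 625, 3125, 15625 → 78125.
For the second entry, each term is the sum of the two before it: 3, 1, 4, 5, 9, 14 → 23.
Third entry goes 38, 39, 47, 48, 56, 57 → 65 (alternating steps +1, +8, +1, +8, …).
Letter: letters move forward 2 places in the alphabet, so K, M, O, Q, S, U → W.
Combining the parts gives [78125 23 65 W].

[78125 23 65 W]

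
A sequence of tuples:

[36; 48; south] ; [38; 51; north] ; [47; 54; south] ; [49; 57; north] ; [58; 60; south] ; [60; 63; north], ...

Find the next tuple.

First entry goes 36, 38, 47, 49, 58, 60 → 69 (alternating steps +2, +9, +2, +9, …).
Second entry goes 48, 51, 54, 57, 60, 63 → 66 (+3 each step).
Direction: alternates south ↔ north; south, north, south, north, south, north → south.
Combining the parts gives [69; 66; south].

[69; 66; south]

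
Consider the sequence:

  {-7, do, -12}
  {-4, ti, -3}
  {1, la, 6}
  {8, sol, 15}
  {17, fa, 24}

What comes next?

First slot: differences are 3, 5, 7, … (increasing by 2 each time), so -7, -4, 1, 8, 17 → 28.
For the note, runs backward through the solfège scale do→ti: do, ti, la, sol, fa → mi.
Third slot goes -12, -3, 6, 15, 24 → 33 (+9 each step).
Combining the parts gives {28, mi, 33}.

{28, mi, 33}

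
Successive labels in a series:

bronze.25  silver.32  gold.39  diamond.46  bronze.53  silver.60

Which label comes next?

gold.67

Rank goes bronze, silver, gold, diamond, bronze, silver → gold (repeats bronze → silver → gold → diamond).
Second component: +7 each step, so 25, 32, 39, 46, 53, 60 → 67.
So the next label is gold.67.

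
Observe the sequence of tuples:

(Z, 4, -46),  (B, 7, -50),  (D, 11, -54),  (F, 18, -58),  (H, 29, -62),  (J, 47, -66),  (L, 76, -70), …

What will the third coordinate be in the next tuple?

Third coordinate — −4 each step: -46, -50, -54, -58, -62, -66, -70 → -74.

-74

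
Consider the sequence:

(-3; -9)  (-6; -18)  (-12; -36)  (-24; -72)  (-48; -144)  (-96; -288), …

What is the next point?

(-192; -576)

First value — ×2 each step: -3, -6, -12, -24, -48, -96 → -192.
For the second value, always 3 × the first value: -9, -18, -36, -72, -144, -288 → -576.
Putting it together: (-192; -576).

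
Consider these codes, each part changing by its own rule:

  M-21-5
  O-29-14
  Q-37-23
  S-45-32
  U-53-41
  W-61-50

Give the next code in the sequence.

Letter: letters move forward 2 places in the alphabet, so M, O, Q, S, U, W → Y.
Second component goes 21, 29, 37, 45, 53, 61 → 69 (+8 each step).
Third component: 5, 14, 23, 32, 41, 50 → 59 (+9 each step).
Combining the parts gives Y-69-59.

Y-69-59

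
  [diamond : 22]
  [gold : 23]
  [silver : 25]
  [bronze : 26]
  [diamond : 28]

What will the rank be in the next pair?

gold

Rank: repeats diamond → gold → silver → bronze, so diamond, gold, silver, bronze, diamond → gold.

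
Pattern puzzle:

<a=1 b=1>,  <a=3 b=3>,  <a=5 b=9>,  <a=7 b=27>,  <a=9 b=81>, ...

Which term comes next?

For the a, +2 each step: 1, 3, 5, 7, 9 → 11.
B — ×3 each step: 1, 3, 9, 27, 81 → 243.
Putting it together: <a=11 b=243>.

<a=11 b=243>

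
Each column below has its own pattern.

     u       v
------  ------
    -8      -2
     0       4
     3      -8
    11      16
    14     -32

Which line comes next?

22  64

Column u: alternating steps +8, +3, +8, +3, …, so -8, 0, 3, 11, 14 → 22.
Column v goes -2, 4, -8, 16, -32 → 64 (×(-2) each step).
Putting it together: 22  64.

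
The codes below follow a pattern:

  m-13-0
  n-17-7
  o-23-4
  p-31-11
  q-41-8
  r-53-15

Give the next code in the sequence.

Letter: letters move forward 1 place in the alphabet; m, n, o, p, q, r → s.
Second component: differences are 4, 6, 8, … (increasing by 2 each time), so 13, 17, 23, 31, 41, 53 → 67.
Third component: 0, 7, 4, 11, 8, 15 → 12 (alternating steps +7, −3, +7, −3, …).
So the next code is s-67-12.

s-67-12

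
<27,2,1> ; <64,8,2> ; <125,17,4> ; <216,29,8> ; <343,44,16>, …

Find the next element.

<512,62,32>

First component — perfect cubes: 3³, 4³, 5³, …: 27, 64, 125, 216, 343 → 512.
Second component: differences are 6, 9, 12, … (increasing by 3 each time); 2, 8, 17, 29, 44 → 62.
Third component — ×2 each step: 1, 2, 4, 8, 16 → 32.
Combining the parts gives <512,62,32>.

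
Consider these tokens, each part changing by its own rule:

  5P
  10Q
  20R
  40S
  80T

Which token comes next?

For the first component, ×2 each step: 5, 10, 20, 40, 80 → 160.
For the letter, letters move forward 1 place in the alphabet: P, Q, R, S, T → U.
Putting it together: 160U.

160U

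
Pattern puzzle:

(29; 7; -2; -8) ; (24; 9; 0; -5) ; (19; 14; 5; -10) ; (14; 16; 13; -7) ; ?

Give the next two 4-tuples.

(9; 21; 24; -12), (4; 23; 38; -9)

First part: 29, 24, 19, 14 → 9 → 4 (−5 each step).
For the second part, alternating steps +2, +5, +2, +5, …: 7, 9, 14, 16 → 21 → 23.
Third part: differences are 2, 5, 8, … (increasing by 3 each time), so -2, 0, 5, 13 → 24 → 38.
Fourth part — alternating steps +3, −5, +3, −5, …: -8, -5, -10, -7 → -12 → -9.
So the next two 4-tuples are (9; 21; 24; -12) and (4; 23; 38; -9).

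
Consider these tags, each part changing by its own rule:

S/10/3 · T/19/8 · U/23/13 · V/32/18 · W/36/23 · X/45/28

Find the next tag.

Letter: letters move forward 1 place in the alphabet; S, T, U, V, W, X → Y.
Second component: 10, 19, 23, 32, 36, 45 → 49 (alternating steps +9, +4, +9, +4, …).
Third component: +5 each step; 3, 8, 13, 18, 23, 28 → 33.
So the next tag is Y/49/33.

Y/49/33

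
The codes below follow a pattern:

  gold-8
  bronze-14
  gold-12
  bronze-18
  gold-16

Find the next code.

Rank: alternates gold ↔ bronze; gold, bronze, gold, bronze, gold → bronze.
Second component goes 8, 14, 12, 18, 16 → 22 (alternating steps +6, −2, +6, −2, …).
Combining the parts gives bronze-22.

bronze-22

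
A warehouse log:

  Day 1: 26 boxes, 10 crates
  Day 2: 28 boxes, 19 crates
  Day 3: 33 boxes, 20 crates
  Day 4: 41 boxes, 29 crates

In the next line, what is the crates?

30

Crates: alternating steps +9, +1, +9, +1, …; 10, 19, 20, 29 → 30.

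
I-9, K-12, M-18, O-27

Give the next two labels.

Letter: letters move forward 2 places in the alphabet; I, K, M, O → Q → S.
For the second component, differences are 3, 6, 9, … (increasing by 3 each time): 9, 12, 18, 27 → 39 → 54.
So the next two labels are Q-39 and S-54.

Q-39 then S-54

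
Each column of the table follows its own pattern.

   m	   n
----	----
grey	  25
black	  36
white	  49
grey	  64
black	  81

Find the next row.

Column m — repeats grey → black → white: grey, black, white, grey, black → white.
Column n: perfect squares: 5², 6², 7², …; 25, 36, 49, 64, 81 → 100.
Putting it together: white  100.

white  100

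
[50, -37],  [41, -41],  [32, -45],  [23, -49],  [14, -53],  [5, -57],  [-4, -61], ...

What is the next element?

For the first slot, −9 each step: 50, 41, 32, 23, 14, 5, -4 → -13.
Second slot: −4 each step; -37, -41, -45, -49, -53, -57, -61 → -65.
So the next element is [-13, -65].

[-13, -65]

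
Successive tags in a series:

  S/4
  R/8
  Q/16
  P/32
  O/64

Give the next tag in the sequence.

N/128

Letter: letters move back 1 place in the alphabet; S, R, Q, P, O → N.
For the second component, ×2 each step: 4, 8, 16, 32, 64 → 128.
So the next tag is N/128.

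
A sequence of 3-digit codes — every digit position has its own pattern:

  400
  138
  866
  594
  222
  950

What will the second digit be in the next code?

Second digit: +3 each step, mod 10; 0, 3, 6, 9, 2, 5 → 8.

8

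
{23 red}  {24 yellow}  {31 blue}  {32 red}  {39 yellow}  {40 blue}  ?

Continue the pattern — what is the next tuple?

First entry: alternating steps +1, +7, +1, +7, …, so 23, 24, 31, 32, 39, 40 → 47.
Colour goes red, yellow, blue, red, yellow, blue → red (repeats red → yellow → blue).
Putting it together: {47 red}.

{47 red}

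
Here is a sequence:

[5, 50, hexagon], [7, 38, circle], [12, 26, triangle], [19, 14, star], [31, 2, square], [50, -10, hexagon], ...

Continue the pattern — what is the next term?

First coordinate: each term is the sum of the two before it; 5, 7, 12, 19, 31, 50 → 81.
Second coordinate: −12 each step, so 50, 38, 26, 14, 2, -10 → -22.
Shape — repeats hexagon → circle → triangle → star → square: hexagon, circle, triangle, star, square, hexagon → circle.
Putting it together: [81, -22, circle].

[81, -22, circle]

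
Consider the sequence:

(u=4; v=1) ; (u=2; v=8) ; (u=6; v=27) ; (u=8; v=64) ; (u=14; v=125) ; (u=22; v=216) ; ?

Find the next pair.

U goes 4, 2, 6, 8, 14, 22 → 36 (each term is the sum of the two before it).
V: perfect cubes: 1³, 2³, 3³, …; 1, 8, 27, 64, 125, 216 → 343.
Combining the parts gives (u=36; v=343).

(u=36; v=343)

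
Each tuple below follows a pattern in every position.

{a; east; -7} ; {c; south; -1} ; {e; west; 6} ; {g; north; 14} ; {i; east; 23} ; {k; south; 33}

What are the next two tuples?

Letter: a, c, e, g, i, k → m → o (letters move forward 2 places in the alphabet).
Direction: east, south, west, north, east, south → west → north (repeats east → south → west → north).
Third component: differences are 6, 7, 8, … (increasing by 1 each time), so -7, -1, 6, 14, 23, 33 → 44 → 56.
So the next two tuples are {m; west; 44} and {o; north; 56}.

{m; west; 44}, {o; north; 56}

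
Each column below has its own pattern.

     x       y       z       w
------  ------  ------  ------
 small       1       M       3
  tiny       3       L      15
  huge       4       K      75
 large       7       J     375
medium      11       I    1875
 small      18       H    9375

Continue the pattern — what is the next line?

tiny  29  G  46875

Column x: repeats small → tiny → huge → large → medium; small, tiny, huge, large, medium, small → tiny.
Column y goes 1, 3, 4, 7, 11, 18 → 29 (each term is the sum of the two before it).
Column z goes M, L, K, J, I, H → G (letters move back 1 place in the alphabet).
Column w: 3, 15, 75, 375, 1875, 9375 → 46875 (×5 each step).
Combining the parts gives tiny  29  G  46875.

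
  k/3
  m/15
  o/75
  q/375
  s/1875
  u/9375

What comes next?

w/46875

Letter: k, m, o, q, s, u → w (letters move forward 2 places in the alphabet).
Second component: ×5 each step; 3, 15, 75, 375, 1875, 9375 → 46875.
So the next tag is w/46875.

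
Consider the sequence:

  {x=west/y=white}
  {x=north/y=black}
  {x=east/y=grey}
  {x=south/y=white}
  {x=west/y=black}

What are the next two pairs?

{x=north/y=grey}, {x=east/y=white}

X: repeats west → north → east → south; west, north, east, south, west → north → east.
Y — repeats white → black → grey: white, black, grey, white, black → grey → white.
Putting the parts together: {x=north/y=grey} and then {x=east/y=white}.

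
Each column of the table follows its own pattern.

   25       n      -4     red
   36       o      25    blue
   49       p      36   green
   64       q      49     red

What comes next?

For the first component, perfect squares: 5², 6², 7², …: 25, 36, 49, 64 → 81.
Letter goes n, o, p, q → r (letters move forward 1 place in the alphabet).
Third component goes -4, 25, 36, 49 → 64 (always the previous value of the first component).
Colour: repeats red → blue → green; red, blue, green, red → blue.
Combining the parts gives 81  r  64  blue.

81  r  64  blue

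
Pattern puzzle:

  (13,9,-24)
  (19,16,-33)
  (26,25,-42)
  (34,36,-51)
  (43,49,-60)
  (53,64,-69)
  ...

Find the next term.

First coordinate goes 13, 19, 26, 34, 43, 53 → 64 (differences are 6, 7, 8, … (increasing by 1 each time)).
Second coordinate: 9, 16, 25, 36, 49, 64 → 81 (perfect squares: 3², 4², 5², …).
Third coordinate: −9 each step, so -24, -33, -42, -51, -60, -69 → -78.
So the next term is (64,81,-78).

(64,81,-78)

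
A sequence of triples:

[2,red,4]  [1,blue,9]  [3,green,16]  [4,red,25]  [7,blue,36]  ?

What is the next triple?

First value goes 2, 1, 3, 4, 7 → 11 (each term is the sum of the two before it).
Colour: red, blue, green, red, blue → green (repeats red → blue → green).
Third value: perfect squares: 2², 3², 4², …; 4, 9, 16, 25, 36 → 49.
Combining the parts gives [11,green,49].

[11,green,49]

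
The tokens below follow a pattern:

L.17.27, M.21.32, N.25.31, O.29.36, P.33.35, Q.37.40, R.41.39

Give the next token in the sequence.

S.45.44

Letter: letters move forward 1 place in the alphabet; L, M, N, O, P, Q, R → S.
Second component: 17, 21, 25, 29, 33, 37, 41 → 45 (+4 each step).
Third component: alternating steps +5, −1, +5, −1, …; 27, 32, 31, 36, 35, 40, 39 → 44.
Putting it together: S.45.44.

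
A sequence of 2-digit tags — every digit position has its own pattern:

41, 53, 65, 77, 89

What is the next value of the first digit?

9

For the first digit, +1 each step, mod 10: 4, 5, 6, 7, 8 → 9.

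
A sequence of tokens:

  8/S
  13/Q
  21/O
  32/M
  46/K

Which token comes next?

For the first component, differences are 5, 8, 11, … (increasing by 3 each time): 8, 13, 21, 32, 46 → 63.
Letter: letters move back 2 places in the alphabet, so S, Q, O, M, K → I.
Putting it together: 63/I.

63/I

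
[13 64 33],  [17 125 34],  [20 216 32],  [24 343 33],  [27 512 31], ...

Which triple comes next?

For the first value, alternating steps +4, +3, +4, +3, …: 13, 17, 20, 24, 27 → 31.
Second value goes 64, 125, 216, 343, 512 → 729 (perfect cubes: 4³, 5³, 6³, …).
Third value — alternating steps +1, −2, +1, −2, …: 33, 34, 32, 33, 31 → 32.
So the next triple is [31 729 32].

[31 729 32]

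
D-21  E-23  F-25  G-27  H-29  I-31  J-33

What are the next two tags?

K-35 then L-37

For the letter, letters move forward 1 place in the alphabet: D, E, F, G, H, I, J → K → L.
Second component goes 21, 23, 25, 27, 29, 31, 33 → 35 → 37 (+2 each step).
Putting the parts together: K-35 and then L-37.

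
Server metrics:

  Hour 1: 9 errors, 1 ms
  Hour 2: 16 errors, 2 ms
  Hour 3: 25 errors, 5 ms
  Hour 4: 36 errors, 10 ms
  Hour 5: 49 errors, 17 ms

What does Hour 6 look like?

64 errors, 26 ms

Errors: perfect squares: 3², 4², 5², …; 9, 16, 25, 36, 49 → 64.
Ms: differences are 1, 3, 5, … (increasing by 2 each time); 1, 2, 5, 10, 17 → 26.
Combining the parts gives 64 errors, 26 ms.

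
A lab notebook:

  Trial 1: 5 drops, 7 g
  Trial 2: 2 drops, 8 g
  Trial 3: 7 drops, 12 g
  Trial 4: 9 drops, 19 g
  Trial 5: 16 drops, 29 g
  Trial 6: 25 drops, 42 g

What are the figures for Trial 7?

Drops — each term is the sum of the two before it: 5, 2, 7, 9, 16, 25 → 41.
G: differences are 1, 4, 7, … (increasing by 3 each time), so 7, 8, 12, 19, 29, 42 → 58.
Putting it together: 41 drops, 58 g.

41 drops, 58 g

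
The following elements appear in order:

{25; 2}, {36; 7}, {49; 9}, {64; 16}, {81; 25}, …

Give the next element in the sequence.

First component: 25, 36, 49, 64, 81 → 100 (perfect squares: 5², 6², 7², …).
Second component: 2, 7, 9, 16, 25 → 41 (each term is the sum of the two before it).
Combining the parts gives {100; 41}.

{100; 41}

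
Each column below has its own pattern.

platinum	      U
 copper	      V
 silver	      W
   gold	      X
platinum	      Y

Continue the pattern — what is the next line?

copper  Z

Metal: repeats platinum → copper → silver → gold; platinum, copper, silver, gold, platinum → copper.
Letter — letters move forward 1 place in the alphabet: U, V, W, X, Y → Z.
So the next line is copper  Z.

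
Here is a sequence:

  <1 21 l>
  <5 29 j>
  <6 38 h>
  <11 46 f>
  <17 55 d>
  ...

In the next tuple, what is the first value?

First value goes 1, 5, 6, 11, 17 → 28 (each term is the sum of the two before it).
For the second value, alternating steps +8, +9, +8, +9, …: 21, 29, 38, 46, 55 → 63.
Letter goes l, j, h, f, d → b (letters move back 2 places in the alphabet).

28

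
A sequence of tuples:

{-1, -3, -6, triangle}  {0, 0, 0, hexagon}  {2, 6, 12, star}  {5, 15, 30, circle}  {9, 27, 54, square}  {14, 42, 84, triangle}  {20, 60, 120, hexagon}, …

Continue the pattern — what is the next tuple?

{27, 81, 162, star}

First value: differences are 1, 2, 3, … (increasing by 1 each time), so -1, 0, 2, 5, 9, 14, 20 → 27.
Second value: -3, 0, 6, 15, 27, 42, 60 → 81 (differences are 3, 6, 9, … (increasing by 3 each time)).
Third value: always 2 × the second value; -6, 0, 12, 30, 54, 84, 120 → 162.
For the shape, repeats triangle → hexagon → star → circle → square: triangle, hexagon, star, circle, square, triangle, hexagon → star.
Putting it together: {27, 81, 162, star}.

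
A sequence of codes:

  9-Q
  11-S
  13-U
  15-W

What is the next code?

17-Y

First component — +2 each step: 9, 11, 13, 15 → 17.
Letter: letters move forward 2 places in the alphabet; Q, S, U, W → Y.
Putting it together: 17-Y.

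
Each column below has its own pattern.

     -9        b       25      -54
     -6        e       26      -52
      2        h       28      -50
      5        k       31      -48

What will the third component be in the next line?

35

Third component: 25, 26, 28, 31 → 35 (differences are 1, 2, 3, … (increasing by 1 each time)).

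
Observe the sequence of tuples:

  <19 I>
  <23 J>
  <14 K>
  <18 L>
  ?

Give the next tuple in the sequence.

<9 M>

For the first slot, alternating steps +4, −9, +4, −9, …: 19, 23, 14, 18 → 9.
Letter: I, J, K, L → M (letters move forward 1 place in the alphabet).
So the next tuple is <9 M>.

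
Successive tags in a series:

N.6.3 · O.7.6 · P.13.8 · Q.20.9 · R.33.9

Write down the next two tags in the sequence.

Letter: letters move forward 1 place in the alphabet; N, O, P, Q, R → S → T.
Second component goes 6, 7, 13, 20, 33 → 53 → 86 (each term is the sum of the two before it).
Third component: differences are 3, 2, 1, … (decreasing by 1 each time); 3, 6, 8, 9, 9 → 8 → 6.
So the next two tags are S.53.8 and T.86.6.

S.53.8, T.86.6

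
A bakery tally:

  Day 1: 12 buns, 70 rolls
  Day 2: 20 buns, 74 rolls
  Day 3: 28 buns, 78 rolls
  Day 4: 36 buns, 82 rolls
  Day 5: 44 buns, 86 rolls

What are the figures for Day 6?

52 buns, 90 rolls

Buns: +8 each step; 12, 20, 28, 36, 44 → 52.
Rolls: +4 each step; 70, 74, 78, 82, 86 → 90.
Putting it together: 52 buns, 90 rolls.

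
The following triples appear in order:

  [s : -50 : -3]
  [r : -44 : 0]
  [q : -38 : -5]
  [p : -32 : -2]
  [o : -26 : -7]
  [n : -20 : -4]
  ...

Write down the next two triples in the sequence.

For the letter, letters move back 1 place in the alphabet: s, r, q, p, o, n → m → l.
Second part: +6 each step, so -50, -44, -38, -32, -26, -20 → -14 → -8.
For the third part, alternating steps +3, −5, +3, −5, …: -3, 0, -5, -2, -7, -4 → -9 → -6.
So the next two triples are [m : -14 : -9] and [l : -8 : -6].

[m : -14 : -9], [l : -8 : -6]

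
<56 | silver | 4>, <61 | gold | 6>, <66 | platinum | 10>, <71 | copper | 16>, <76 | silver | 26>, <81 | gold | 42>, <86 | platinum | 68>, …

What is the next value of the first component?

For the first component, +5 each step: 56, 61, 66, 71, 76, 81, 86 → 91.
Metal: silver, gold, platinum, copper, silver, gold, platinum → copper (repeats silver → gold → platinum → copper).
Third component: each term is the sum of the two before it; 4, 6, 10, 16, 26, 42, 68 → 110.

91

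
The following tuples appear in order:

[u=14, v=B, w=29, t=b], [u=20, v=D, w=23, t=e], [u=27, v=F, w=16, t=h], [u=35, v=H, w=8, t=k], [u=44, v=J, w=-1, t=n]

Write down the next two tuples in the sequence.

U: 14, 20, 27, 35, 44 → 54 → 65 (differences are 6, 7, 8, … (increasing by 1 each time)).
V: letters move forward 2 places in the alphabet, so B, D, F, H, J → L → N.
For the w, together with the u always sums to 43: 29, 23, 16, 8, -1 → -11 → -22.
T: b, e, h, k, n → q → t (letters move forward 3 places in the alphabet).
Putting the parts together: [u=54, v=L, w=-11, t=q] and then [u=65, v=N, w=-22, t=t].

[u=54, v=L, w=-11, t=q], [u=65, v=N, w=-22, t=t]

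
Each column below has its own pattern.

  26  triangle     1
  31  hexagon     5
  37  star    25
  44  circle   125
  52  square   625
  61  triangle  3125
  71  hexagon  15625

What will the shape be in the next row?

star

Shape: repeats triangle → hexagon → star → circle → square, so triangle, hexagon, star, circle, square, triangle, hexagon → star.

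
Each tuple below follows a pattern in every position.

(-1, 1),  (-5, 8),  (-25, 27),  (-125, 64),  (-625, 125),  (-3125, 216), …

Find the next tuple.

(-15625, 343)

First entry: -1, -5, -25, -125, -625, -3125 → -15625 (×5 each step).
Second entry — perfect cubes: 1³, 2³, 3³, …: 1, 8, 27, 64, 125, 216 → 343.
Combining the parts gives (-15625, 343).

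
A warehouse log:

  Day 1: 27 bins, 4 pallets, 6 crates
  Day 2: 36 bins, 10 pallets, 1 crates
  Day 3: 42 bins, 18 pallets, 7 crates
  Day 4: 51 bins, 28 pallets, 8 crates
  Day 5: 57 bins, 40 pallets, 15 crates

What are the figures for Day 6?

66 bins, 54 pallets, 23 crates

Bins: alternating steps +9, +6, +9, +6, …, so 27, 36, 42, 51, 57 → 66.
Pallets: differences are 6, 8, 10, … (increasing by 2 each time), so 4, 10, 18, 28, 40 → 54.
Crates: each term is the sum of the two before it; 6, 1, 7, 8, 15 → 23.
Putting it together: 66 bins, 54 pallets, 23 crates.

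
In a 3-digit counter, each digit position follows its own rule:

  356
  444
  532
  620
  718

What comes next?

806

First digit: +1 each step, mod 10, so 3, 4, 5, 6, 7 → 8.
Second digit: −1 each step, mod 10, so 5, 4, 3, 2, 1 → 0.
Third digit: −2 each step, mod 10, so 6, 4, 2, 0, 8 → 6.
So the next label is 806.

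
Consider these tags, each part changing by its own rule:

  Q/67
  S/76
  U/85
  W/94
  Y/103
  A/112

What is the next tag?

Letter: Q, S, U, W, Y, A → C (letters move forward 2 places in the alphabet, wrapping Z→A).
Second component goes 67, 76, 85, 94, 103, 112 → 121 (+9 each step).
Combining the parts gives C/121.

C/121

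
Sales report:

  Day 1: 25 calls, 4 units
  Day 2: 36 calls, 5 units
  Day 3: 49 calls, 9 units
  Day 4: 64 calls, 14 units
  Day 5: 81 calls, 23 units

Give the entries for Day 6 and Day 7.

100 calls, 37 units; 121 calls, 60 units

Calls — perfect squares: 5², 6², 7², …: 25, 36, 49, 64, 81 → 100 → 121.
Units — each term is the sum of the two before it: 4, 5, 9, 14, 23 → 37 → 60.
Putting the parts together: 100 calls, 37 units and then 121 calls, 60 units.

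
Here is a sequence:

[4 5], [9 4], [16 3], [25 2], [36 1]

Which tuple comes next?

[49 0]

First slot goes 4, 9, 16, 25, 36 → 49 (perfect squares: 2², 3², 4², …).
Second slot goes 5, 4, 3, 2, 1 → 0 (−1 each step).
So the next tuple is [49 0].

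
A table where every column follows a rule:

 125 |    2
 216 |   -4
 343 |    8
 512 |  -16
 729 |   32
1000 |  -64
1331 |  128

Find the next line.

First component: 125, 216, 343, 512, 729, 1000, 1331 → 1728 (perfect cubes: 5³, 6³, 7³, …).
Second component — ×(-2) each step: 2, -4, 8, -16, 32, -64, 128 → -256.
Putting it together: 1728  -256.

1728  -256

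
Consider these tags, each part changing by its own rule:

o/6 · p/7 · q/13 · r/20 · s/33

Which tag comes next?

t/53

Letter: o, p, q, r, s → t (letters move forward 1 place in the alphabet).
Second component: each term is the sum of the two before it, so 6, 7, 13, 20, 33 → 53.
Combining the parts gives t/53.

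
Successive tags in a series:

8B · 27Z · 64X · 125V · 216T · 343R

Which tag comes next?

512P

First component — perfect cubes: 2³, 3³, 4³, …: 8, 27, 64, 125, 216, 343 → 512.
Letter: B, Z, X, V, T, R → P (letters move back 2 places in the alphabet, wrapping A→Z).
Combining the parts gives 512P.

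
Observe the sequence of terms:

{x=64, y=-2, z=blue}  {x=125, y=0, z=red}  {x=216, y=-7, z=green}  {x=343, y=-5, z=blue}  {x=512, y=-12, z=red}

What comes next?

X — perfect cubes: 4³, 5³, 6³, …: 64, 125, 216, 343, 512 → 729.
Y: alternating steps +2, −7, +2, −7, …, so -2, 0, -7, -5, -12 → -10.
Z: repeats blue → red → green, so blue, red, green, blue, red → green.
Combining the parts gives {x=729, y=-10, z=green}.

{x=729, y=-10, z=green}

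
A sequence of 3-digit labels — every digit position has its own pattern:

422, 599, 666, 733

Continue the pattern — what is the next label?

800

First digit goes 4, 5, 6, 7 → 8 (+1 each step, mod 10).
For the second digit, −3 each step, mod 10: 2, 9, 6, 3 → 0.
Third digit — −3 each step, mod 10: 2, 9, 6, 3 → 0.
Combining the parts gives 800.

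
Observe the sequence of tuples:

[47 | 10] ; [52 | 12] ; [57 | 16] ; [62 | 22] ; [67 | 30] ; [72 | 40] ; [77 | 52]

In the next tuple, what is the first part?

First part — +5 each step: 47, 52, 57, 62, 67, 72, 77 → 82.

82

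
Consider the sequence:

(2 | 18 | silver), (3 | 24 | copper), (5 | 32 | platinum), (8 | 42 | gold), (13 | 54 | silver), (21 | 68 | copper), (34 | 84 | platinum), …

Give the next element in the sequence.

First slot: 2, 3, 5, 8, 13, 21, 34 → 55 (each term is the sum of the two before it).
Second slot — differences are 6, 8, 10, … (increasing by 2 each time): 18, 24, 32, 42, 54, 68, 84 → 102.
Metal: repeats silver → copper → platinum → gold, so silver, copper, platinum, gold, silver, copper, platinum → gold.
So the next element is (55 | 102 | gold).

(55 | 102 | gold)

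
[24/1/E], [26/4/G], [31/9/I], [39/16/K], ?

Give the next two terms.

[50/25/M], [64/36/O]

For the first part, differences are 2, 5, 8, … (increasing by 3 each time): 24, 26, 31, 39 → 50 → 64.
Second part — perfect squares: 1², 2², 3², …: 1, 4, 9, 16 → 25 → 36.
Letter goes E, G, I, K → M → O (letters move forward 2 places in the alphabet).
So the next two terms are [50/25/M] and [64/36/O].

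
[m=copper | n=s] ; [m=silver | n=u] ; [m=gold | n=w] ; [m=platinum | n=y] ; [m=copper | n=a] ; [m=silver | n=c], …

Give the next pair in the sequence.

For the m, repeats copper → silver → gold → platinum: copper, silver, gold, platinum, copper, silver → gold.
N: s, u, w, y, a, c → e (letters move forward 2 places in the alphabet, wrapping Z→A).
So the next pair is [m=gold | n=e].

[m=gold | n=e]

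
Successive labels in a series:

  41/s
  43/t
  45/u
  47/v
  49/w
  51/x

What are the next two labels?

53/y, 55/z

First component — +2 each step: 41, 43, 45, 47, 49, 51 → 53 → 55.
Letter: letters move forward 1 place in the alphabet; s, t, u, v, w, x → y → z.
So the next two labels are 53/y and 55/z.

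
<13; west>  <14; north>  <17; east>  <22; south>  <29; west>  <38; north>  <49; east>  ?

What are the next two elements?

First part: differences are 1, 3, 5, … (increasing by 2 each time), so 13, 14, 17, 22, 29, 38, 49 → 62 → 77.
Direction: repeats west → north → east → south; west, north, east, south, west, north, east → south → west.
So the next two elements are <62; south> and <77; west>.

<62; south>, <77; west>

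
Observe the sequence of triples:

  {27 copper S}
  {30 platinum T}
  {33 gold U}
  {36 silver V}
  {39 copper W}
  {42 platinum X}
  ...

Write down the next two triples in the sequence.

{45 gold Y}, {48 silver Z}

First value: +3 each step, so 27, 30, 33, 36, 39, 42 → 45 → 48.
Metal: repeats copper → platinum → gold → silver; copper, platinum, gold, silver, copper, platinum → gold → silver.
Letter — letters move forward 1 place in the alphabet: S, T, U, V, W, X → Y → Z.
So the next two triples are {45 gold Y} and {48 silver Z}.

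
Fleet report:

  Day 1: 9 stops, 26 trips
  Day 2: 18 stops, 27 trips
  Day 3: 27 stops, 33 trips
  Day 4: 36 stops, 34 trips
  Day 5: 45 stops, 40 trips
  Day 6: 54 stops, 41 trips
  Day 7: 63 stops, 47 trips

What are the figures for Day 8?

For the stops, +9 each step: 9, 18, 27, 36, 45, 54, 63 → 72.
Trips: 26, 27, 33, 34, 40, 41, 47 → 48 (alternating steps +1, +6, +1, +6, …).
Combining the parts gives 72 stops, 48 trips.

72 stops, 48 trips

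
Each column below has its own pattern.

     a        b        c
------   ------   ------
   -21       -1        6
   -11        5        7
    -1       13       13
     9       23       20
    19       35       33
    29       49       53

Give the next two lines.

Column a: +10 each step; -21, -11, -1, 9, 19, 29 → 39 → 49.
Column b: differences are 6, 8, 10, … (increasing by 2 each time); -1, 5, 13, 23, 35, 49 → 65 → 83.
Column c: each term is the sum of the two before it, so 6, 7, 13, 20, 33, 53 → 86 → 139.
So the next two lines are 39  65  86 and 49  83  139.

39  65  86; 49  83  139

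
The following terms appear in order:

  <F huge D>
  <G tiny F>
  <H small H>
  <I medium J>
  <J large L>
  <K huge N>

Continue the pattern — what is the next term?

For the first letter, letters move forward 1 place in the alphabet: F, G, H, I, J, K → L.
Size: huge, tiny, small, medium, large, huge → tiny (repeats huge → tiny → small → medium → large).
Second letter goes D, F, H, J, L, N → P (letters move forward 2 places in the alphabet).
Putting it together: <L tiny P>.

<L tiny P>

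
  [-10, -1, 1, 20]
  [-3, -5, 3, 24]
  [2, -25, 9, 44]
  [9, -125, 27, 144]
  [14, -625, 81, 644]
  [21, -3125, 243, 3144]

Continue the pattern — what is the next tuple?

First value — alternating steps +7, +5, +7, +5, …: -10, -3, 2, 9, 14, 21 → 26.
Second value goes -1, -5, -25, -125, -625, -3125 → -15625 (×5 each step).
Third value — ×3 each step: 1, 3, 9, 27, 81, 243 → 729.
Fourth value: together with the second value always sums to 19; 20, 24, 44, 144, 644, 3144 → 15644.
So the next tuple is [26, -15625, 729, 15644].

[26, -15625, 729, 15644]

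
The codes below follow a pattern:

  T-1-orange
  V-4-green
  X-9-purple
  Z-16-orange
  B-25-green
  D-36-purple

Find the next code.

F-49-orange

For the letter, letters move forward 2 places in the alphabet, wrapping Z→A: T, V, X, Z, B, D → F.
Second component — perfect squares: 1², 2², 3², …: 1, 4, 9, 16, 25, 36 → 49.
Colour: repeats orange → green → purple, so orange, green, purple, orange, green, purple → orange.
Combining the parts gives F-49-orange.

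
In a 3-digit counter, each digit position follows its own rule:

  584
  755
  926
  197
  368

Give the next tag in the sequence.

539

First digit: 5, 7, 9, 1, 3 → 5 (+2 each step, mod 10).
Second digit — −3 each step, mod 10: 8, 5, 2, 9, 6 → 3.
Third digit — +1 each step, mod 10: 4, 5, 6, 7, 8 → 9.
Combining the parts gives 539.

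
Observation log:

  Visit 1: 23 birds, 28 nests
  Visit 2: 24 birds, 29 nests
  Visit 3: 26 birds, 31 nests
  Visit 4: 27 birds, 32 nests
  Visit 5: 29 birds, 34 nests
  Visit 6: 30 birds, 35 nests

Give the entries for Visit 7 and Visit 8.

32 birds, 37 nests; 33 birds, 38 nests

Birds: alternating steps +1, +2, +1, +2, …; 23, 24, 26, 27, 29, 30 → 32 → 33.
Nests: 28, 29, 31, 32, 34, 35 → 37 → 38 (always 5 more than the birds).
So the next two lines are 32 birds, 37 nests and 33 birds, 38 nests.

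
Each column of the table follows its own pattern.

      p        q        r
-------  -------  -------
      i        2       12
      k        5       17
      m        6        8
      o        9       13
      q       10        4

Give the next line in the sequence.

Column p: letters move forward 2 places in the alphabet, so i, k, m, o, q → s.
Column q — alternating steps +3, +1, +3, +1, …: 2, 5, 6, 9, 10 → 13.
Column r: 12, 17, 8, 13, 4 → 9 (alternating steps +5, −9, +5, −9, …).
Putting it together: s  13  9.

s  13  9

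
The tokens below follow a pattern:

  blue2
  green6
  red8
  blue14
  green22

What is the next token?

red36

Colour — repeats blue → green → red: blue, green, red, blue, green → red.
Second component: each term is the sum of the two before it, so 2, 6, 8, 14, 22 → 36.
So the next token is red36.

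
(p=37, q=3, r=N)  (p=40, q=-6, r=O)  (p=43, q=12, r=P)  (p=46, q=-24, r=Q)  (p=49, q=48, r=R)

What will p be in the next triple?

P: +3 each step, so 37, 40, 43, 46, 49 → 52.
Q: 3, -6, 12, -24, 48 → -96 (×(-2) each step).
For the r, letters move forward 1 place in the alphabet: N, O, P, Q, R → S.

52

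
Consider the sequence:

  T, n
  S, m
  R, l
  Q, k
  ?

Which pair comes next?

First letter goes T, S, R, Q → P (letters move back 1 place in the alphabet).
Second letter — letters move back 1 place in the alphabet: n, m, l, k → j.
Putting it together: P, j.

P, j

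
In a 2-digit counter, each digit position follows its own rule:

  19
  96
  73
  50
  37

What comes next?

14

First digit: −2 each step, mod 10, so 1, 9, 7, 5, 3 → 1.
Second digit goes 9, 6, 3, 0, 7 → 4 (−3 each step, mod 10).
So the next tag is 14.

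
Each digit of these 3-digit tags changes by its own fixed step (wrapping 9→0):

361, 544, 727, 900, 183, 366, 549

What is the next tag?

First digit: +2 each step, mod 10; 3, 5, 7, 9, 1, 3, 5 → 7.
Second digit: −2 each step, mod 10, so 6, 4, 2, 0, 8, 6, 4 → 2.
For the third digit, +3 each step, mod 10: 1, 4, 7, 0, 3, 6, 9 → 2.
So the next tag is 722.

722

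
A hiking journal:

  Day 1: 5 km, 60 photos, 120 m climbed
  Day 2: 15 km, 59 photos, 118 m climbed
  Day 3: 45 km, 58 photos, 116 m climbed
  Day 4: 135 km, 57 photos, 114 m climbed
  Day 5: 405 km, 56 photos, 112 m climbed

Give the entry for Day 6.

Km goes 5, 15, 45, 135, 405 → 1215 (×3 each step).
Photos: −1 each step, so 60, 59, 58, 57, 56 → 55.
M climbed: always 2 × the photos, so 120, 118, 116, 114, 112 → 110.
Combining the parts gives 1215 km, 55 photos, 110 m climbed.

1215 km, 55 photos, 110 m climbed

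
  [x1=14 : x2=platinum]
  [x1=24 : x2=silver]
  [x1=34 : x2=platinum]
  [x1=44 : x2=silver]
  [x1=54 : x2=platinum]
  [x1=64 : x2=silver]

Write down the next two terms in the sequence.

[x1=74 : x2=platinum], [x1=84 : x2=silver]

X1: +10 each step; 14, 24, 34, 44, 54, 64 → 74 → 84.
X2 — alternates platinum ↔ silver: platinum, silver, platinum, silver, platinum, silver → platinum → silver.
So the next two terms are [x1=74 : x2=platinum] and [x1=84 : x2=silver].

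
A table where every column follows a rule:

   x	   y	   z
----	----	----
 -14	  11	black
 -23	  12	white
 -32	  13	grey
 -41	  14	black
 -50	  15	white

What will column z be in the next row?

Column x: -14, -23, -32, -41, -50 → -59 (−9 each step).
Column y — +1 each step: 11, 12, 13, 14, 15 → 16.
For the column z, repeats black → white → grey: black, white, grey, black, white → grey.

grey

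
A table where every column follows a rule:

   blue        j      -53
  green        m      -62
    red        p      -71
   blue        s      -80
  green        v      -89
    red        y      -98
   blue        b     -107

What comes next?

green  e  -116

Colour — repeats blue → green → red: blue, green, red, blue, green, red, blue → green.
Letter goes j, m, p, s, v, y, b → e (letters move forward 3 places in the alphabet, wrapping Z→A).
Third component goes -53, -62, -71, -80, -89, -98, -107 → -116 (−9 each step).
So the next line is green  e  -116.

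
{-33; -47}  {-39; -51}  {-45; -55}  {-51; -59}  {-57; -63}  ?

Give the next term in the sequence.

{-63; -67}

First slot: −6 each step; -33, -39, -45, -51, -57 → -63.
Second slot: −4 each step; -47, -51, -55, -59, -63 → -67.
Putting it together: {-63; -67}.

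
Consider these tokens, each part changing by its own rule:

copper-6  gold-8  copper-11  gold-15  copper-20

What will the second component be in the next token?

Second component: 6, 8, 11, 15, 20 → 26 (differences are 2, 3, 4, … (increasing by 1 each time)).

26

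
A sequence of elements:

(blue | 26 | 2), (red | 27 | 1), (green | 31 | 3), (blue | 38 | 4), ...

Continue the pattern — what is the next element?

Colour goes blue, red, green, blue → red (repeats blue → red → green).
Second part: differences are 1, 4, 7, … (increasing by 3 each time), so 26, 27, 31, 38 → 48.
Third part: 2, 1, 3, 4 → 7 (each term is the sum of the two before it).
Putting it together: (red | 48 | 7).

(red | 48 | 7)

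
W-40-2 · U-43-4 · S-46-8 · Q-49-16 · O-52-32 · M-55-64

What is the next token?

Letter: W, U, S, Q, O, M → K (letters move back 2 places in the alphabet).
Second component: +3 each step, so 40, 43, 46, 49, 52, 55 → 58.
Third component: ×2 each step; 2, 4, 8, 16, 32, 64 → 128.
Putting it together: K-58-128.

K-58-128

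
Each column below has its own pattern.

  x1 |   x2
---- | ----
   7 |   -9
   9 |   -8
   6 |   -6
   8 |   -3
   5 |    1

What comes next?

Column x1: alternating steps +2, −3, +2, −3, …, so 7, 9, 6, 8, 5 → 7.
For the column x2, differences are 1, 2, 3, … (increasing by 1 each time): -9, -8, -6, -3, 1 → 6.
So the next row is 7  6.

7  6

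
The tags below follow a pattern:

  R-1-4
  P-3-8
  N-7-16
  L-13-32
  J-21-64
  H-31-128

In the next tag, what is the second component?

43

Second component goes 1, 3, 7, 13, 21, 31 → 43 (differences are 2, 4, 6, … (increasing by 2 each time)).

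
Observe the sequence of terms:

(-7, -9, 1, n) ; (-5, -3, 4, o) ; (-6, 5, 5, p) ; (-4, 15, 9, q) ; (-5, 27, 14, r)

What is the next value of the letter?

For the letter, letters move forward 1 place in the alphabet: n, o, p, q, r → s.

s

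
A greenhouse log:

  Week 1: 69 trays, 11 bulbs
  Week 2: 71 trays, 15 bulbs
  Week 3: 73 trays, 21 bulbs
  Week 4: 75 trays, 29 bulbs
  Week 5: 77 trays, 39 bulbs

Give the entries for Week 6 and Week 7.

For the trays, +2 each step: 69, 71, 73, 75, 77 → 79 → 81.
Bulbs: differences are 4, 6, 8, … (increasing by 2 each time); 11, 15, 21, 29, 39 → 51 → 65.
Putting the parts together: 79 trays, 51 bulbs and then 81 trays, 65 bulbs.

79 trays, 51 bulbs; 81 trays, 65 bulbs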